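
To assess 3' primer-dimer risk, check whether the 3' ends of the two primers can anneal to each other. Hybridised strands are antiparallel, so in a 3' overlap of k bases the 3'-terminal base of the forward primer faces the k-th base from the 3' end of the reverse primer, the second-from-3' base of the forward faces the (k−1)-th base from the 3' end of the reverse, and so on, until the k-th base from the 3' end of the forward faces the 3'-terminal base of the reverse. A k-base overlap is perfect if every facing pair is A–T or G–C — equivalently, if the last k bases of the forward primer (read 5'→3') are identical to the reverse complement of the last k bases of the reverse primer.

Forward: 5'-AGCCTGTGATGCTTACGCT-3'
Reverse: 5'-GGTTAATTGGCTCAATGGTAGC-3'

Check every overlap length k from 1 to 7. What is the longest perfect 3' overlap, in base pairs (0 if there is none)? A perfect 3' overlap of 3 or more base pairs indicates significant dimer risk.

Longest perfect overlap: 3 complementary base pairs; significant dimer risk (threshold 3).

Last 7 bases (5'→3') — forward …TTACGCT, reverse …TGGTAGC.
Reverse complement of the reverse primer's last 7 bases: GCTACCA; its first k bases are the reverse complement of the reverse primer's last k bases, so a perfect k-base overlap needs the forward primer's last k bases to equal them.
Comparing (forward last k vs required): k=1: T vs G ✗; k=2: CT vs GC ✗; k=3: GCT vs GCT ✓; k=4: CGCT vs GCTA ✗; k=5: ACGCT vs GCTAC ✗; k=6: TACGCT vs GCTACC ✗; k=7: TTACGCT vs GCTACCA ✗.
Only k = 3 is perfect, so the longest perfect 3' overlap is 3.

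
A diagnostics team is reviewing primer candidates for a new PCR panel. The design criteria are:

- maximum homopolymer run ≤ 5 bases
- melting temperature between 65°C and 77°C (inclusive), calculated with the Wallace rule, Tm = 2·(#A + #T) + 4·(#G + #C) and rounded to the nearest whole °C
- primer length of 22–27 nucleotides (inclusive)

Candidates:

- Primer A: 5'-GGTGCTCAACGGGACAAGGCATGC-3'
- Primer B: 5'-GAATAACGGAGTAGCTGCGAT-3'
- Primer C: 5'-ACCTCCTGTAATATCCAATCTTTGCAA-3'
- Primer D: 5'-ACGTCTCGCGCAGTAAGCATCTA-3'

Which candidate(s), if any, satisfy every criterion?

Primer C and Primer D.

Primer A (24 nt, A=6 T=3 G=9 C=6): longest run = 3 ✓; Tm = 2·9 + 4·15 = 78°C, outside 65–77°C ✗; length 24 ✓ — fails.
Primer B (21 nt, A=7 T=4 G=7 C=3): longest run = 2 ✓; Tm = 2·11 + 4·10 = 62°C, outside 65–77°C ✗; length 21, outside 22–27 ✗ — fails.
Primer C (27 nt, A=8 T=9 G=2 C=8): longest run = 3 ✓; Tm = 2·17 + 4·10 = 74°C ✓; length 27 ✓ — passes.
Primer D (23 nt, A=6 T=5 G=5 C=7): longest run = 2 ✓; Tm = 2·11 + 4·12 = 70°C ✓; length 23 ✓ — passes.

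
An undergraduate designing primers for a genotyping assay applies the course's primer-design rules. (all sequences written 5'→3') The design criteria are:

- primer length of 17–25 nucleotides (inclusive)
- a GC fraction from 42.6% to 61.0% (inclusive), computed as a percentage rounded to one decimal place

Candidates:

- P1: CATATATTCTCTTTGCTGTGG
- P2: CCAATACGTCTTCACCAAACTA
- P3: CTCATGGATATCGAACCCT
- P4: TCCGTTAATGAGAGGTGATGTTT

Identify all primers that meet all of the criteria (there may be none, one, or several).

P3 only.

P1 (21 nt, A=3 T=10 G=4 C=4): length 21 ✓; GC 8/21 = 38.1%, outside 42.6–61.0% ✗ — fails.
P2 (22 nt, A=8 T=5 G=1 C=8): length 22 ✓; GC 9/22 = 40.9%, outside 42.6–61.0% ✗ — fails.
P3 (19 nt, A=5 T=5 G=3 C=6): length 19 ✓; GC 9/19 = 47.4% ✓ — passes.
P4 (23 nt, A=5 T=9 G=7 C=2): length 23 ✓; GC 9/23 = 39.1%, outside 42.6–61.0% ✗ — fails.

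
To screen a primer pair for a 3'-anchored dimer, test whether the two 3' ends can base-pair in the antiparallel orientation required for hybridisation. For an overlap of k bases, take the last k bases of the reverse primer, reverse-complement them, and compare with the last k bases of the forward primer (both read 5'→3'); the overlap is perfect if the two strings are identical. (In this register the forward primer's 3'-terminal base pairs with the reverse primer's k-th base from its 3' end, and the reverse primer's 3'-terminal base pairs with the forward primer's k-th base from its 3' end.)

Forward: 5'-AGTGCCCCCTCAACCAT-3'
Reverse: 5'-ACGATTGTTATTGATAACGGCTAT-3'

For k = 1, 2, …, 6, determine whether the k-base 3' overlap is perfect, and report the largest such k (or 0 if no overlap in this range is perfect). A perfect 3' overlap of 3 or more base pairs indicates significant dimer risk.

Longest perfect overlap: 2 complementary base pairs; below the dimer-risk threshold (threshold 3).

Last 6 bases (5'→3') — forward …AACCAT, reverse …GGCTAT.
Reverse complement of the reverse primer's last 6 bases: ATAGCC; its first k bases are the reverse complement of the reverse primer's last k bases, so a perfect k-base overlap needs the forward primer's last k bases to equal them.
Comparing (forward last k vs required): k=1: T vs A ✗; k=2: AT vs AT ✓; k=3: CAT vs ATA ✗; k=4: CCAT vs ATAG ✗; k=5: ACCAT vs ATAGC ✗; k=6: AACCAT vs ATAGCC ✗.
Only k = 2 is perfect, so the longest perfect 3' overlap is 2.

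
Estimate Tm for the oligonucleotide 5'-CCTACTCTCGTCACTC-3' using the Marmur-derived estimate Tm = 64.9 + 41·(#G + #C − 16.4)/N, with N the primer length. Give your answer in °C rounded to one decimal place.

Base counts: A=2, T=5, G=1, C=8; G+C = 9, N = 16.
Tm = 64.9 + 41·(9 − 16.4)/16 = 64.9 + -303.40/16 = 45.9°C.

45.9°C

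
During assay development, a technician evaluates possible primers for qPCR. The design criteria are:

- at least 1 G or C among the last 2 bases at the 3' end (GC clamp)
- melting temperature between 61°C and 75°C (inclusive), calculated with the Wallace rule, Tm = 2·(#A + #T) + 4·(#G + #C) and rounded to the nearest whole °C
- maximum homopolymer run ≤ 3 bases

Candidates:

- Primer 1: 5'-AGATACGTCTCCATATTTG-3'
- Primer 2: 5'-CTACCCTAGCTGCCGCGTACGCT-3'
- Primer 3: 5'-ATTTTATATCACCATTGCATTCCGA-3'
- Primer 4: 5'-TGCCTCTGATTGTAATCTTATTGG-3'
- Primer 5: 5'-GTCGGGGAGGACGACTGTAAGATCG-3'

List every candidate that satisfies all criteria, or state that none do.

Primer 4 only.

Primer 1 (19 nt, A=5 T=7 G=3 C=4): 3' end TG has 1 G/C ✓; Tm = 2·12 + 4·7 = 52°C, outside 61–75°C ✗; longest run = 3 ✓ — fails.
Primer 2 (23 nt, A=3 T=5 G=5 C=10): 3' end CT has 1 G/C ✓; Tm = 2·8 + 4·15 = 76°C, outside 61–75°C ✗; longest run = 3 ✓ — fails.
Primer 3 (25 nt, A=7 T=10 G=2 C=6): 3' end GA has 1 G/C ✓; Tm = 2·17 + 4·8 = 66°C ✓; longest run = 4, exceeds 3 ✗ — fails.
Primer 4 (24 nt, A=4 T=11 G=5 C=4): 3' end GG has 2 G/C ✓; Tm = 2·15 + 4·9 = 66°C ✓; longest run = 2 ✓ — passes.
Primer 5 (25 nt, A=6 T=4 G=11 C=4): 3' end CG has 2 G/C ✓; Tm = 2·10 + 4·15 = 80°C, outside 61–75°C ✗; longest run = 4, exceeds 3 ✗ — fails.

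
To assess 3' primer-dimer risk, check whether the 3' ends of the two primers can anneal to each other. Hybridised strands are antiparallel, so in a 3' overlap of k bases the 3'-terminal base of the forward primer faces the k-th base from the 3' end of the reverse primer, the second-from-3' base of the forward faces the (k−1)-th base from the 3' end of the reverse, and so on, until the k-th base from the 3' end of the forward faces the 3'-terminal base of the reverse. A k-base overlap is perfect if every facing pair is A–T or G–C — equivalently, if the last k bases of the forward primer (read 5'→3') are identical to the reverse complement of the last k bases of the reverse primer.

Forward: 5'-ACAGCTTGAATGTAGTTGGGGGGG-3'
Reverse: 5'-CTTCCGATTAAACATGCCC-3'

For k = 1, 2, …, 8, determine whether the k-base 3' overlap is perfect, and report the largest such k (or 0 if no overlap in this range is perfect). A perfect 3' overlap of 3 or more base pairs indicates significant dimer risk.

Last 8 bases (5'→3') — forward …TGGGGGGG, reverse …ACATGCCC.
Reverse complement of the reverse primer's last 8 bases: GGGCATGT; its first k bases are the reverse complement of the reverse primer's last k bases, so a perfect k-base overlap needs the forward primer's last k bases to equal them.
Comparing (forward last k vs required): k=1: G vs G ✓; k=2: GG vs GG ✓; k=3: GGG vs GGG ✓; k=4: GGGG vs GGGC ✗; k=5: GGGGG vs GGGCA ✗; k=6: GGGGGG vs GGGCAT ✗; k=7: GGGGGGG vs GGGCATG ✗; k=8: TGGGGGGG vs GGGCATGT ✗.
Perfect overlaps at k = 1, 2, 3; the largest is 3.

Longest perfect overlap: 3 complementary base pairs; significant dimer risk (threshold 3).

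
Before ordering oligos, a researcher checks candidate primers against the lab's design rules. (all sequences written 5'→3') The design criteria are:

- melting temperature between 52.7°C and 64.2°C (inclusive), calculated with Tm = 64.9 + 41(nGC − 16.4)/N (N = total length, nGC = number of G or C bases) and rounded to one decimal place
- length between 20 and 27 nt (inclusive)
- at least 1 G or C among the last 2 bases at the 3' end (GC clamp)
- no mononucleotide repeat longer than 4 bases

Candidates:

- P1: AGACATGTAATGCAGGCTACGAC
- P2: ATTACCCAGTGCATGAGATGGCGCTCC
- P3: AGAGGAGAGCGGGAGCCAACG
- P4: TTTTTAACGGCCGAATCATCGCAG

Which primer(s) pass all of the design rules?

P1 (23 nt, A=8 T=4 G=6 C=5): Tm = 64.9 + 41·(11 − 16.4)/23 = 55.3°C ✓; length 23 ✓; 3' end AC has 1 G/C ✓; longest run = 2 ✓ — passes.
P2 (27 nt, A=6 T=6 G=7 C=8): Tm = 64.9 + 41·(15 − 16.4)/27 = 62.8°C ✓; length 27 ✓; 3' end CC has 2 G/C ✓; longest run = 3 ✓ — passes.
P3 (21 nt, A=7 T=0 G=10 C=4): Tm = 64.9 + 41·(14 − 16.4)/21 = 60.2°C ✓; length 21 ✓; 3' end CG has 2 G/C ✓; longest run = 3 ✓ — passes.
P4 (24 nt, A=6 T=7 G=5 C=6): Tm = 64.9 + 41·(11 − 16.4)/24 = 55.7°C ✓; length 24 ✓; 3' end AG has 1 G/C ✓; longest run = 5, exceeds 4 ✗ — fails.

P1, P2 and P3.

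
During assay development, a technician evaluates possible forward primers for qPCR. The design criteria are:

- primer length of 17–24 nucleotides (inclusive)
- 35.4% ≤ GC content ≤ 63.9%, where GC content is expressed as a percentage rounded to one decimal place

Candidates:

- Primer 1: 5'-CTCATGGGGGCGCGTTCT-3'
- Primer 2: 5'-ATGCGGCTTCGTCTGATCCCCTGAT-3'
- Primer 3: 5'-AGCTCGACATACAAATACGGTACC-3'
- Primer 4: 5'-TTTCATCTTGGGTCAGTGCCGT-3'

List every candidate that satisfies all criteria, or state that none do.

Primer 3 and Primer 4.

Primer 1 (18 nt, A=1 T=5 G=7 C=5): length 18 ✓; GC 12/18 = 66.7%, outside 35.4–63.9% ✗ — fails.
Primer 2 (25 nt, A=3 T=8 G=6 C=8): length 25, outside 17–24 ✗; GC 14/25 = 56.0% ✓ — fails.
Primer 3 (24 nt, A=9 T=4 G=4 C=7): length 24 ✓; GC 11/24 = 45.8% ✓ — passes.
Primer 4 (22 nt, A=2 T=9 G=6 C=5): length 22 ✓; GC 11/22 = 50.0% ✓ — passes.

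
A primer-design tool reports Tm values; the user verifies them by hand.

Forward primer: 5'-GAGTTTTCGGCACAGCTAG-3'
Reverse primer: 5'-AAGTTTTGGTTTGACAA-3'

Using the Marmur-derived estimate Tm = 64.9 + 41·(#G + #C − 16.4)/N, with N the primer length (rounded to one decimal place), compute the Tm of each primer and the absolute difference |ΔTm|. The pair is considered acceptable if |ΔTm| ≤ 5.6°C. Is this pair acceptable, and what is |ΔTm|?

|ΔTm| = 13.7°C; the pair is not acceptable.

Forward: G+C = 10, N = 19 → Tm = 64.9 + 41·(10 − 16.4)/19 = 51.1°C.
Reverse: G+C = 5, N = 17 → Tm = 64.9 + 41·(5 − 16.4)/17 = 37.4°C.
|ΔTm| = |51.1 − 37.4| = 13.7°C, > 5.6°C.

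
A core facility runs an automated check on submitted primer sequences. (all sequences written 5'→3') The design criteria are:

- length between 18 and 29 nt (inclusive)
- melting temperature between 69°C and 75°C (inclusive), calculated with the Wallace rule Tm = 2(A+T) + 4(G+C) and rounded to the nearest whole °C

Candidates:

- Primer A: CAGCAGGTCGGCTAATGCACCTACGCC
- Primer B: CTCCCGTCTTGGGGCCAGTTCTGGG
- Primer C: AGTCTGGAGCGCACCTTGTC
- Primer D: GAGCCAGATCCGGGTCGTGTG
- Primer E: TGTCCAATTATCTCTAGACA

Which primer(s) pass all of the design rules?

Primer A (27 nt, A=6 T=4 G=7 C=10): length 27 ✓; Tm = 2·10 + 4·17 = 88°C, outside 69–75°C ✗ — fails.
Primer B (25 nt, A=1 T=7 G=9 C=8): length 25 ✓; Tm = 2·8 + 4·17 = 84°C, outside 69–75°C ✗ — fails.
Primer C (20 nt, A=3 T=5 G=6 C=6): length 20 ✓; Tm = 2·8 + 4·12 = 64°C, outside 69–75°C ✗ — fails.
Primer D (21 nt, A=3 T=4 G=9 C=5): length 21 ✓; Tm = 2·7 + 4·14 = 70°C ✓ — passes.
Primer E (20 nt, A=6 T=7 G=2 C=5): length 20 ✓; Tm = 2·13 + 4·7 = 54°C, outside 69–75°C ✗ — fails.

Primer D only.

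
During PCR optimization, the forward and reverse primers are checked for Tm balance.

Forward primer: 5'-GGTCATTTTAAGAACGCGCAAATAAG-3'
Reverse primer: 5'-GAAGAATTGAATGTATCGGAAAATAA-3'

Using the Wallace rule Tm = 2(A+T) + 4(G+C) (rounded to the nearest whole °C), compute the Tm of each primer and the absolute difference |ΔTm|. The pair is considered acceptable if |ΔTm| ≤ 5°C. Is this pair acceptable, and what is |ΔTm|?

|ΔTm| = 6°C; the pair is not acceptable.

Forward: A=10 T=6 G=6 C=4 → Tm = 2·16 + 4·10 = 72°C.
Reverse: A=13 T=6 G=6 C=1 → Tm = 2·19 + 4·7 = 66°C.
|ΔTm| = |72 − 66| = 6°C, > 5°C.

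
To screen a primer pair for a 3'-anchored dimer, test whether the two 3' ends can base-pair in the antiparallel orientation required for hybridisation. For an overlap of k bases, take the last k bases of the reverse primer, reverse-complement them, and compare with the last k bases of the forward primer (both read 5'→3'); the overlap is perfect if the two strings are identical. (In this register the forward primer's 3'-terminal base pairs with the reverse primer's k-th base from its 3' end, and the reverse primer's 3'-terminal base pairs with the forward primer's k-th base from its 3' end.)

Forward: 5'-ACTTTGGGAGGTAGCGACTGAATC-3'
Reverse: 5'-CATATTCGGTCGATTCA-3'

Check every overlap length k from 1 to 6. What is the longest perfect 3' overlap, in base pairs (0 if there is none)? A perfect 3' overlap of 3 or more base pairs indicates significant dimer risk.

Last 6 bases (5'→3') — forward …TGAATC, reverse …GATTCA.
Reverse complement of the reverse primer's last 6 bases: TGAATC; its first k bases are the reverse complement of the reverse primer's last k bases, so a perfect k-base overlap needs the forward primer's last k bases to equal them.
Comparing (forward last k vs required): k=1: C vs T ✗; k=2: TC vs TG ✗; k=3: ATC vs TGA ✗; k=4: AATC vs TGAA ✗; k=5: GAATC vs TGAAT ✗; k=6: TGAATC vs TGAATC ✓.
Only k = 6 is perfect, so the longest perfect 3' overlap is 6.

Longest perfect overlap: 6 complementary base pairs; significant dimer risk (threshold 3).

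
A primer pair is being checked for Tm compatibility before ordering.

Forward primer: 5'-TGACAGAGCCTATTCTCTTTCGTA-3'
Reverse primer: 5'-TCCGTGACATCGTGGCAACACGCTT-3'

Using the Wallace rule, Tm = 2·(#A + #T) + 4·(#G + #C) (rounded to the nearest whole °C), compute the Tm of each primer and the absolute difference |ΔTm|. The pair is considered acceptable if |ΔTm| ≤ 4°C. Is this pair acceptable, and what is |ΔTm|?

Forward: A=5 T=9 G=4 C=6 → Tm = 2·14 + 4·10 = 68°C.
Reverse: A=5 T=6 G=6 C=8 → Tm = 2·11 + 4·14 = 78°C.
|ΔTm| = |68 − 78| = 10°C, > 4°C.

|ΔTm| = 10°C; the pair is not acceptable.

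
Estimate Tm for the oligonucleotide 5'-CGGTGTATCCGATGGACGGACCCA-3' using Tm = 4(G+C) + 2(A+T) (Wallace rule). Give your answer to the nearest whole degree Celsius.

Base counts: A=5, T=4, G=8, C=7 (length 24).
Tm = 2·(5+4) + 4·(8+7) = 2·9 + 4·15 = 18 + 60 = 78°C.

78°C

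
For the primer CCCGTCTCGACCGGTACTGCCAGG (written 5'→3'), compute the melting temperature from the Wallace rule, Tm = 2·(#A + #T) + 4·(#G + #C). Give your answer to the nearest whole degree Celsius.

Base counts: A=3, T=4, G=7, C=10 (length 24).
Tm = 2·(3+4) + 4·(7+10) = 2·7 + 4·17 = 14 + 68 = 82°C.

82°C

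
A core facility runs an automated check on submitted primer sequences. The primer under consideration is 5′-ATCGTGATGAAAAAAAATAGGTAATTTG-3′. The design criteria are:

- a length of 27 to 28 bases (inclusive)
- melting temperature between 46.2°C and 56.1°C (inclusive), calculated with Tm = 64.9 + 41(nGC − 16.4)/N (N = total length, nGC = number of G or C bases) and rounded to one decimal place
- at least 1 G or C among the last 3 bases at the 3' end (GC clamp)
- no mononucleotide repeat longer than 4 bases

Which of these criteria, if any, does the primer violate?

Fails: homopolymer run.

Base counts: A=13, T=8, G=6, C=1 (length 28).
length: length 28 ✓
Tm: Tm = 64.9 + 41·(7 − 16.4)/28 = 51.1°C ✓
GC clamp: 3' end TTG has 1 G/C ✓
homopolymer run: longest run = 8, exceeds 4 ✗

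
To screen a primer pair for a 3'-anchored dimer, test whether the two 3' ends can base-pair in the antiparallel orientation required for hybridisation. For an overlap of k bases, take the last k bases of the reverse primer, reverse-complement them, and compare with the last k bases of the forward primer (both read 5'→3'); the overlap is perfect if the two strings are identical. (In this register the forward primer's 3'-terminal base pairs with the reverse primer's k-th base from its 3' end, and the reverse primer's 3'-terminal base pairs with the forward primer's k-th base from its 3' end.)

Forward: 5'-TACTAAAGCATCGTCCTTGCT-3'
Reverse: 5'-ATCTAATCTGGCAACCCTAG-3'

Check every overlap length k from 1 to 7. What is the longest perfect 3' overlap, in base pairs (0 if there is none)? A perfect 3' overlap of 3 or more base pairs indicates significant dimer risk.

Longest perfect overlap: 2 complementary base pairs; below the dimer-risk threshold (threshold 3).

Last 7 bases (5'→3') — forward …CCTTGCT, reverse …ACCCTAG.
Reverse complement of the reverse primer's last 7 bases: CTAGGGT; its first k bases are the reverse complement of the reverse primer's last k bases, so a perfect k-base overlap needs the forward primer's last k bases to equal them.
Comparing (forward last k vs required): k=1: T vs C ✗; k=2: CT vs CT ✓; k=3: GCT vs CTA ✗; k=4: TGCT vs CTAG ✗; k=5: TTGCT vs CTAGG ✗; k=6: CTTGCT vs CTAGGG ✗; k=7: CCTTGCT vs CTAGGGT ✗.
Only k = 2 is perfect, so the longest perfect 3' overlap is 2.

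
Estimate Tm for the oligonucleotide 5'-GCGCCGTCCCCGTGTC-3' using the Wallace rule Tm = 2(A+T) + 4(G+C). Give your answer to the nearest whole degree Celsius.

Base counts: A=0, T=3, G=5, C=8 (length 16).
Tm = 2·(0+3) + 4·(5+8) = 2·3 + 4·13 = 6 + 52 = 58°C.

58°C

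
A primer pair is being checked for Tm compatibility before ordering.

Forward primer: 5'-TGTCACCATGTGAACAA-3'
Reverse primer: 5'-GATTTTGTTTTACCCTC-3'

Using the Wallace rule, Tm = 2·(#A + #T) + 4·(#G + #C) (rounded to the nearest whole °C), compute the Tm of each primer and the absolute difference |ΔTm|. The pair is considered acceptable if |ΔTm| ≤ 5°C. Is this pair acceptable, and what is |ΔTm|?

|ΔTm| = 2°C; the pair is acceptable.

Forward: A=6 T=4 G=3 C=4 → Tm = 2·10 + 4·7 = 48°C.
Reverse: A=2 T=9 G=2 C=4 → Tm = 2·11 + 4·6 = 46°C.
|ΔTm| = |48 − 46| = 2°C, ≤ 5°C.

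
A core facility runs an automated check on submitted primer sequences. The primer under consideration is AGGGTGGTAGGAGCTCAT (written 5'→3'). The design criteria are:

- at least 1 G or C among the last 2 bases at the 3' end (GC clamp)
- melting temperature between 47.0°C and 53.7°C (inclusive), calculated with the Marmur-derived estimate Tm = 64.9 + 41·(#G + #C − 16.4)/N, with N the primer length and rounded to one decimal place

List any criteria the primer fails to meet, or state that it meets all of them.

Fails: GC clamp.

Base counts: A=4, T=4, G=8, C=2 (length 18).
GC clamp: 3' end AT has 0 G/C, need ≥1 ✗
Tm: Tm = 64.9 + 41·(10 − 16.4)/18 = 50.3°C ✓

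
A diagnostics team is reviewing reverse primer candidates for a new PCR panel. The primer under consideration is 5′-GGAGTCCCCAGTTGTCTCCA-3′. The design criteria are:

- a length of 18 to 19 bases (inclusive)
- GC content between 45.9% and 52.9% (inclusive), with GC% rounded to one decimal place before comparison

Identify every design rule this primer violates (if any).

Base counts: A=3, T=5, G=5, C=7 (length 20).
length: length 20, outside 18–19 ✗
GC content: GC 12/20 = 60.0%, outside 45.9–52.9% ✗

Fails: length, GC content.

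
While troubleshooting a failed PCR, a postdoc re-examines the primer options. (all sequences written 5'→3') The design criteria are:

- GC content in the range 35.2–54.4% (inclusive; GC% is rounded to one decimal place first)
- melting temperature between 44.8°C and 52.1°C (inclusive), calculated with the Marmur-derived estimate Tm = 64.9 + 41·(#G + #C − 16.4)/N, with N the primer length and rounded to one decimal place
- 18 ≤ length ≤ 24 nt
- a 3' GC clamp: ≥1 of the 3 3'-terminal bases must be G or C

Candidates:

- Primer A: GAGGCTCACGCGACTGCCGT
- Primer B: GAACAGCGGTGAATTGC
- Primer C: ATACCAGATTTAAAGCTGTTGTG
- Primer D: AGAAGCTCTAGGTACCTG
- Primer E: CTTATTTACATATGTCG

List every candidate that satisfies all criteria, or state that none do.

Primer A (20 nt, A=3 T=3 G=7 C=7): GC 14/20 = 70.0%, outside 35.2–54.4% ✗; Tm = 64.9 + 41·(14 − 16.4)/20 = 60.0°C, outside 44.8–52.1°C ✗; length 20 ✓; 3' end CGT has 2 G/C ✓ — fails.
Primer B (17 nt, A=5 T=3 G=6 C=3): GC 9/17 = 52.9% ✓; Tm = 64.9 + 41·(9 − 16.4)/17 = 47.1°C ✓; length 17, outside 18–24 ✗; 3' end TGC has 2 G/C ✓ — fails.
Primer C (23 nt, A=7 T=8 G=5 C=3): GC 8/23 = 34.8%, outside 35.2–54.4% ✗; Tm = 64.9 + 41·(8 − 16.4)/23 = 49.9°C ✓; length 23 ✓; 3' end GTG has 2 G/C ✓ — fails.
Primer D (18 nt, A=5 T=4 G=5 C=4): GC 9/18 = 50.0% ✓; Tm = 64.9 + 41·(9 − 16.4)/18 = 48.0°C ✓; length 18 ✓; 3' end CTG has 2 G/C ✓ — passes.
Primer E (17 nt, A=4 T=8 G=2 C=3): GC 5/17 = 29.4%, outside 35.2–54.4% ✗; Tm = 64.9 + 41·(5 − 16.4)/17 = 37.4°C, outside 44.8–52.1°C ✗; length 17, outside 18–24 ✗; 3' end TCG has 2 G/C ✓ — fails.

Primer D only.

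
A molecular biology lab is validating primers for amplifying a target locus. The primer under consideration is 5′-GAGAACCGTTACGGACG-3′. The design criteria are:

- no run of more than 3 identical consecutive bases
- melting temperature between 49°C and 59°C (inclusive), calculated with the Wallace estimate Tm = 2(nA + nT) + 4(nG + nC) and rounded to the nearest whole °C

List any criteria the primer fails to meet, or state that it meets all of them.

Base counts: A=5, T=2, G=6, C=4 (length 17).
homopolymer run: longest run = 2 ✓
Tm: Tm = 2·7 + 4·10 = 54°C ✓

Meets all criteria.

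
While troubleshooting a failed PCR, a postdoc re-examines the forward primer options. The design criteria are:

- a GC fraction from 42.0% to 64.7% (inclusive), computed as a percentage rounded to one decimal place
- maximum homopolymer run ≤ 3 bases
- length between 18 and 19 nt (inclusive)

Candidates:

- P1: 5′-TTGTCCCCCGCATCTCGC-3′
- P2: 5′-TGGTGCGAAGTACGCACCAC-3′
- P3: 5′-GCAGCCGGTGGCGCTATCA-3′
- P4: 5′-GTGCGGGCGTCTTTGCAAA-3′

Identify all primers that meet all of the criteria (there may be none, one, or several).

P4 only.

P1 (18 nt, A=1 T=5 G=3 C=9): GC 12/18 = 66.7%, outside 42.0–64.7% ✗; longest run = 5, exceeds 3 ✗; length 18 ✓ — fails.
P2 (20 nt, A=5 T=3 G=6 C=6): GC 12/20 = 60.0% ✓; longest run = 2 ✓; length 20, outside 18–19 ✗ — fails.
P3 (19 nt, A=3 T=3 G=7 C=6): GC 13/19 = 68.4%, outside 42.0–64.7% ✗; longest run = 2 ✓; length 19 ✓ — fails.
P4 (19 nt, A=3 T=5 G=7 C=4): GC 11/19 = 57.9% ✓; longest run = 3 ✓; length 19 ✓ — passes.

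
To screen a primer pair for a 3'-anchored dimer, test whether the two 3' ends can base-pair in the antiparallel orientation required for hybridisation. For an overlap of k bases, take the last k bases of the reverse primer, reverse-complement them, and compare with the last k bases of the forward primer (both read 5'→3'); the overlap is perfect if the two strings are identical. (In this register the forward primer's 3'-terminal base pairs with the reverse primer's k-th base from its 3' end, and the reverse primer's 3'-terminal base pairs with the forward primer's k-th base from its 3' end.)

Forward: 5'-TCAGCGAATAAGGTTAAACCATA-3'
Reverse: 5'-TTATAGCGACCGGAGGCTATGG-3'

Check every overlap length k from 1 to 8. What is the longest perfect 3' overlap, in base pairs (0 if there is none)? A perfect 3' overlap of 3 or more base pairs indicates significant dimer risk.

Longest perfect overlap: 5 complementary base pairs; significant dimer risk (threshold 3).

Last 8 bases (5'→3') — forward …AAACCATA, reverse …GGCTATGG.
Reverse complement of the reverse primer's last 8 bases: CCATAGCC; its first k bases are the reverse complement of the reverse primer's last k bases, so a perfect k-base overlap needs the forward primer's last k bases to equal them.
Comparing (forward last k vs required): k=1: A vs C ✗; k=2: TA vs CC ✗; k=3: ATA vs CCA ✗; k=4: CATA vs CCAT ✗; k=5: CCATA vs CCATA ✓; k=6: ACCATA vs CCATAG ✗; k=7: AACCATA vs CCATAGC ✗; k=8: AAACCATA vs CCATAGCC ✗.
Only k = 5 is perfect, so the longest perfect 3' overlap is 5.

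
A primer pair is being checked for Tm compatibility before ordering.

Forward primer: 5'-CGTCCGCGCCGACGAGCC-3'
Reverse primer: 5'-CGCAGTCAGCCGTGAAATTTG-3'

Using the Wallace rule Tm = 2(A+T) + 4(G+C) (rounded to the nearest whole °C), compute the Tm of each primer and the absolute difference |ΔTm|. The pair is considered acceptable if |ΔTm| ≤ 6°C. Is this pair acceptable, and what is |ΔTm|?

|ΔTm| = 2°C; the pair is acceptable.

Forward: A=2 T=1 G=6 C=9 → Tm = 2·3 + 4·15 = 66°C.
Reverse: A=5 T=5 G=6 C=5 → Tm = 2·10 + 4·11 = 64°C.
|ΔTm| = |66 − 64| = 2°C, ≤ 6°C.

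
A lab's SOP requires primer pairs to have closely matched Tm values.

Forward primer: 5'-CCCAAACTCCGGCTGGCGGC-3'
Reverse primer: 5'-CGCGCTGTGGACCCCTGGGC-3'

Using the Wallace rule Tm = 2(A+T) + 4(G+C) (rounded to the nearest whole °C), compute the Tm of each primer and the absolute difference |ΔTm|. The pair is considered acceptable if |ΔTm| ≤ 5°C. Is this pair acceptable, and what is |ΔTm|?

|ΔTm| = 2°C; the pair is acceptable.

Forward: A=3 T=2 G=6 C=9 → Tm = 2·5 + 4·15 = 70°C.
Reverse: A=1 T=3 G=8 C=8 → Tm = 2·4 + 4·16 = 72°C.
|ΔTm| = |70 − 72| = 2°C, ≤ 5°C.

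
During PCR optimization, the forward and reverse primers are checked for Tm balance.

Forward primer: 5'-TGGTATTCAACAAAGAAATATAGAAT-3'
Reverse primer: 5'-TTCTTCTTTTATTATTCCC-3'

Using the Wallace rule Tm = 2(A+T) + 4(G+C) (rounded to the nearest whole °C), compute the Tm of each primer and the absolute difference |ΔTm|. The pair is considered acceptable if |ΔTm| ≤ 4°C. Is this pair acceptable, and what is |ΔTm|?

|ΔTm| = 16°C; the pair is not acceptable.

Forward: A=13 T=7 G=4 C=2 → Tm = 2·20 + 4·6 = 64°C.
Reverse: A=2 T=12 G=0 C=5 → Tm = 2·14 + 4·5 = 48°C.
|ΔTm| = |64 − 48| = 16°C, > 4°C.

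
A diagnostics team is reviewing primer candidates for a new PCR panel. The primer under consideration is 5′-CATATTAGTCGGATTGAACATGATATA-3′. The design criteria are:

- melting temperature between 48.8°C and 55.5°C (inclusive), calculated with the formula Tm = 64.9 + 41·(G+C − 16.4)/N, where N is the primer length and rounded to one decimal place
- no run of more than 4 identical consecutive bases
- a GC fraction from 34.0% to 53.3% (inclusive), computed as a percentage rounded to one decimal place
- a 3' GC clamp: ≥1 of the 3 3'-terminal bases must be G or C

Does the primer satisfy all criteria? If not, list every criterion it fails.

Base counts: A=10, T=9, G=5, C=3 (length 27).
Tm: Tm = 64.9 + 41·(8 − 16.4)/27 = 52.1°C ✓
homopolymer run: longest run = 2 ✓
GC content: GC 8/27 = 29.6%, outside 34.0–53.3% ✗
GC clamp: 3' end ATA has 0 G/C, need ≥1 ✗

Fails: GC content, GC clamp.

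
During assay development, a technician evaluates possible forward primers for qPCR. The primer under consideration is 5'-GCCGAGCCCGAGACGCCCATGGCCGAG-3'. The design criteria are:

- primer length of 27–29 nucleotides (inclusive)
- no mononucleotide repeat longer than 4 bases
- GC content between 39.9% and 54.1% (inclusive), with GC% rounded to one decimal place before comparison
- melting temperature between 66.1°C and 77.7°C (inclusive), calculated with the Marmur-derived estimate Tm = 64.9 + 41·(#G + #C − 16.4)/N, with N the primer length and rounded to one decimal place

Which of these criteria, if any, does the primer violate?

Fails: GC content.

Base counts: A=5, T=1, G=10, C=11 (length 27).
length: length 27 ✓
homopolymer run: longest run = 3 ✓
GC content: GC 21/27 = 77.8%, outside 39.9–54.1% ✗
Tm: Tm = 64.9 + 41·(21 − 16.4)/27 = 71.9°C ✓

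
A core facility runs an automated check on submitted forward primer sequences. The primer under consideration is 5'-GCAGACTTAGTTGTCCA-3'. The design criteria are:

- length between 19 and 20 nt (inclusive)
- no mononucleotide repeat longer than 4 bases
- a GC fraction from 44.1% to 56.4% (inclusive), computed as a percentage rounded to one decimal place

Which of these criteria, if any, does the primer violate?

Fails: length.

Base counts: A=4, T=5, G=4, C=4 (length 17).
length: length 17, outside 19–20 ✗
homopolymer run: longest run = 2 ✓
GC content: GC 8/17 = 47.1% ✓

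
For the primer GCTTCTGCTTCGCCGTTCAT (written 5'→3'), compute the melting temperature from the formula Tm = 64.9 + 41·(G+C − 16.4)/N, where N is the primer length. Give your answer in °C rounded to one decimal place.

Base counts: A=1, T=8, G=4, C=7; G+C = 11, N = 20.
Tm = 64.9 + 41·(11 − 16.4)/20 = 64.9 + -221.40/20 = 53.8°C.

53.8°C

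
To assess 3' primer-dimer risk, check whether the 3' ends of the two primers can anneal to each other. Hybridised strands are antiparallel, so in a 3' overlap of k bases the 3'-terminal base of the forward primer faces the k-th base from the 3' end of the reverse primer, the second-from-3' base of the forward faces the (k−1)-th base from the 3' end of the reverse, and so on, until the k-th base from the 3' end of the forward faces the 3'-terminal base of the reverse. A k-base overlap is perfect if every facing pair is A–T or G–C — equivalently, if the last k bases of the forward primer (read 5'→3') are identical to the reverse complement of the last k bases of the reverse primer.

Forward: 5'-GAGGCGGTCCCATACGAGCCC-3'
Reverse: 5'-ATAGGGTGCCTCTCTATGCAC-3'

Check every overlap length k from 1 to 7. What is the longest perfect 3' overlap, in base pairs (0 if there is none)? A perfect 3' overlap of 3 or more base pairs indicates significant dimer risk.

Last 7 bases (5'→3') — forward …CGAGCCC, reverse …TATGCAC.
Reverse complement of the reverse primer's last 7 bases: GTGCATA; its first k bases are the reverse complement of the reverse primer's last k bases, so a perfect k-base overlap needs the forward primer's last k bases to equal them.
Comparing (forward last k vs required): k=1: C vs G ✗; k=2: CC vs GT ✗; k=3: CCC vs GTG ✗; k=4: GCCC vs GTGC ✗; k=5: AGCCC vs GTGCA ✗; k=6: GAGCCC vs GTGCAT ✗; k=7: CGAGCCC vs GTGCATA ✗.
No overlap length from 1 to 7 is perfect, so the longest perfect 3' overlap is 0.

Longest perfect overlap: 0 complementary base pairs; below the dimer-risk threshold (threshold 3).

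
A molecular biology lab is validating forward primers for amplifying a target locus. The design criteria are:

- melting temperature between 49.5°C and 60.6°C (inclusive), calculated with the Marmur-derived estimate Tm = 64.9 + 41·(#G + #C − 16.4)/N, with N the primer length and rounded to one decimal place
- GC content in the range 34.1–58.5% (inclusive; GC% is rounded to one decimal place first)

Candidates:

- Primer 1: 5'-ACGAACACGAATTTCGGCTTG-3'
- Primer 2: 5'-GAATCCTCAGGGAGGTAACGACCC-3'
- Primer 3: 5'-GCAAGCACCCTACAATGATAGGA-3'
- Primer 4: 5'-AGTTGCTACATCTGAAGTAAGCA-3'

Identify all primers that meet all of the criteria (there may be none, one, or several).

Primer 1, Primer 3 and Primer 4.

Primer 1 (21 nt, A=6 T=5 G=5 C=5): Tm = 64.9 + 41·(10 − 16.4)/21 = 52.4°C ✓; GC 10/21 = 47.6% ✓ — passes.
Primer 2 (24 nt, A=7 T=3 G=7 C=7): Tm = 64.9 + 41·(14 − 16.4)/24 = 60.8°C, outside 49.5–60.6°C ✗; GC 14/24 = 58.3% ✓ — fails.
Primer 3 (23 nt, A=9 T=3 G=5 C=6): Tm = 64.9 + 41·(11 − 16.4)/23 = 55.3°C ✓; GC 11/23 = 47.8% ✓ — passes.
Primer 4 (23 nt, A=8 T=6 G=5 C=4): Tm = 64.9 + 41·(9 − 16.4)/23 = 51.7°C ✓; GC 9/23 = 39.1% ✓ — passes.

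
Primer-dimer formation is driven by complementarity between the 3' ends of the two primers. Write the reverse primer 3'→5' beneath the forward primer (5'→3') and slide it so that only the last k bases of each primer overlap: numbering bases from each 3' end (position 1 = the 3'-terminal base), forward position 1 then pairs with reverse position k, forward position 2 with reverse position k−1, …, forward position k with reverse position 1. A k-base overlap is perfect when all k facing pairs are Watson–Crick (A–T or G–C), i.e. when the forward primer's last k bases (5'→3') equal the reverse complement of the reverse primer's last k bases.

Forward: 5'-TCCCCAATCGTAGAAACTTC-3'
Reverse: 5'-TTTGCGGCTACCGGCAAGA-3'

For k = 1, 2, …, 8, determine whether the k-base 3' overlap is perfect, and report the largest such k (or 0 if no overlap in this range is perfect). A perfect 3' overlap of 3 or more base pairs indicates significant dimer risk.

Longest perfect overlap: 2 complementary base pairs; below the dimer-risk threshold (threshold 3).

Last 8 bases (5'→3') — forward …GAAACTTC, reverse …CGGCAAGA.
Reverse complement of the reverse primer's last 8 bases: TCTTGCCG; its first k bases are the reverse complement of the reverse primer's last k bases, so a perfect k-base overlap needs the forward primer's last k bases to equal them.
Comparing (forward last k vs required): k=1: C vs T ✗; k=2: TC vs TC ✓; k=3: TTC vs TCT ✗; k=4: CTTC vs TCTT ✗; k=5: ACTTC vs TCTTG ✗; k=6: AACTTC vs TCTTGC ✗; k=7: AAACTTC vs TCTTGCC ✗; k=8: GAAACTTC vs TCTTGCCG ✗.
Only k = 2 is perfect, so the longest perfect 3' overlap is 2.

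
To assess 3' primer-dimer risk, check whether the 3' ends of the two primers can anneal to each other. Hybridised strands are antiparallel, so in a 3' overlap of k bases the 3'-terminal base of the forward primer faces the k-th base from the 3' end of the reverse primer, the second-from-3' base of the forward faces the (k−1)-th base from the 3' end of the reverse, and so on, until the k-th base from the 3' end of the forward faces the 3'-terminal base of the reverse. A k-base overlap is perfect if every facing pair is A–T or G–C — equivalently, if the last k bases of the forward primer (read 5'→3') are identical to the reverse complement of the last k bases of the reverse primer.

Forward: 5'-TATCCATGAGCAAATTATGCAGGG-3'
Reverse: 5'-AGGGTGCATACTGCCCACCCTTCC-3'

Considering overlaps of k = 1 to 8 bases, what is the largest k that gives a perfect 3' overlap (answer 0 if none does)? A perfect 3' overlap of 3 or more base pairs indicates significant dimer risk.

Longest perfect overlap: 2 complementary base pairs; below the dimer-risk threshold (threshold 3).

Last 8 bases (5'→3') — forward …ATGCAGGG, reverse …ACCCTTCC.
Reverse complement of the reverse primer's last 8 bases: GGAAGGGT; its first k bases are the reverse complement of the reverse primer's last k bases, so a perfect k-base overlap needs the forward primer's last k bases to equal them.
Comparing (forward last k vs required): k=1: G vs G ✓; k=2: GG vs GG ✓; k=3: GGG vs GGA ✗; k=4: AGGG vs GGAA ✗; k=5: CAGGG vs GGAAG ✗; k=6: GCAGGG vs GGAAGG ✗; k=7: TGCAGGG vs GGAAGGG ✗; k=8: ATGCAGGG vs GGAAGGGT ✗.
Perfect overlaps at k = 1, 2; the largest is 2.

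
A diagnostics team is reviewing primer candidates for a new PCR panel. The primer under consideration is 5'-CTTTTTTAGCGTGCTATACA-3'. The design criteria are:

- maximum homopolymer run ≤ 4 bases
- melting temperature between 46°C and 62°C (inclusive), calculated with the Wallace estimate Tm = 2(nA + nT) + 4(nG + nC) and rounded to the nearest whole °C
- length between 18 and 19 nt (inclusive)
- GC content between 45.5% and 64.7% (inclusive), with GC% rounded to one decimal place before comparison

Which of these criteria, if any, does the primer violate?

Base counts: A=4, T=9, G=3, C=4 (length 20).
homopolymer run: longest run = 6, exceeds 4 ✗
Tm: Tm = 2·13 + 4·7 = 54°C ✓
length: length 20, outside 18–19 ✗
GC content: GC 7/20 = 35.0%, outside 45.5–64.7% ✗

Fails: homopolymer run, length, GC content.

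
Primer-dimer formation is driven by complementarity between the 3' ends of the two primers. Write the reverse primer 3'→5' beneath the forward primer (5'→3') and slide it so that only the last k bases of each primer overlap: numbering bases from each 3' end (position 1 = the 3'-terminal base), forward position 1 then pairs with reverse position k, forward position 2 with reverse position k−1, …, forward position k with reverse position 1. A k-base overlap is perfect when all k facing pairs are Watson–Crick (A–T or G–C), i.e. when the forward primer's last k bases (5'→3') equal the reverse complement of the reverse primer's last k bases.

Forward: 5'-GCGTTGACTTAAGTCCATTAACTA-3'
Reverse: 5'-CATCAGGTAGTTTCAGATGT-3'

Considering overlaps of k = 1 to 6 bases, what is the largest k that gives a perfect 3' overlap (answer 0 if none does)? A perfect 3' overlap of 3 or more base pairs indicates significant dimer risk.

Last 6 bases (5'→3') — forward …TAACTA, reverse …AGATGT.
Reverse complement of the reverse primer's last 6 bases: ACATCT; its first k bases are the reverse complement of the reverse primer's last k bases, so a perfect k-base overlap needs the forward primer's last k bases to equal them.
Comparing (forward last k vs required): k=1: A vs A ✓; k=2: TA vs AC ✗; k=3: CTA vs ACA ✗; k=4: ACTA vs ACAT ✗; k=5: AACTA vs ACATC ✗; k=6: TAACTA vs ACATCT ✗.
Only k = 1 is perfect, so the longest perfect 3' overlap is 1.

Longest perfect overlap: 1 complementary base pair; below the dimer-risk threshold (threshold 3).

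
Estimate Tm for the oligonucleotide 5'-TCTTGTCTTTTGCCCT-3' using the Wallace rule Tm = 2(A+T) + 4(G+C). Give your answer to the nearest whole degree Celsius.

46°C

Base counts: A=0, T=9, G=2, C=5 (length 16).
Tm = 2·(0+9) + 4·(2+5) = 2·9 + 4·7 = 18 + 28 = 46°C.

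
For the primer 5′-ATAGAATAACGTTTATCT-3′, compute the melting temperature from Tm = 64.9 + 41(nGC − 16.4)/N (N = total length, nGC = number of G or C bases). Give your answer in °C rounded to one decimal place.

Base counts: A=7, T=7, G=2, C=2; G+C = 4, N = 18.
Tm = 64.9 + 41·(4 − 16.4)/18 = 64.9 + -508.40/18 = 36.7°C.

36.7°C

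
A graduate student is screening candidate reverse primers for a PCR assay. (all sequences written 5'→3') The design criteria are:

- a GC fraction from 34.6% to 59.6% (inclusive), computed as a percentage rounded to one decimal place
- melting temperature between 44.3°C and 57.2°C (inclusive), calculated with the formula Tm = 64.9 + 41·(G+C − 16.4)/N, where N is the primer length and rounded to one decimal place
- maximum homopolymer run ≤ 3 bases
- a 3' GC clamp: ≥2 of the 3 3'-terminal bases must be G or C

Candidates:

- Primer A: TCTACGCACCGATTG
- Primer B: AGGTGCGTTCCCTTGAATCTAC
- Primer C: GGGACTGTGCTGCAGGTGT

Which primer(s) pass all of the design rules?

Primer A (15 nt, A=3 T=4 G=3 C=5): GC 8/15 = 53.3% ✓; Tm = 64.9 + 41·(8 − 16.4)/15 = 41.9°C, outside 44.3–57.2°C ✗; longest run = 2 ✓; 3' end TTG has 1 G/C, need ≥2 ✗ — fails.
Primer B (22 nt, A=4 T=7 G=5 C=6): GC 11/22 = 50.0% ✓; Tm = 64.9 + 41·(11 − 16.4)/22 = 54.8°C ✓; longest run = 3 ✓; 3' end TAC has 1 G/C, need ≥2 ✗ — fails.
Primer C (19 nt, A=2 T=5 G=9 C=3): GC 12/19 = 63.2%, outside 34.6–59.6% ✗; Tm = 64.9 + 41·(12 − 16.4)/19 = 55.4°C ✓; longest run = 3 ✓; 3' end TGT has 1 G/C, need ≥2 ✗ — fails.

None of the candidates satisfy all criteria.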